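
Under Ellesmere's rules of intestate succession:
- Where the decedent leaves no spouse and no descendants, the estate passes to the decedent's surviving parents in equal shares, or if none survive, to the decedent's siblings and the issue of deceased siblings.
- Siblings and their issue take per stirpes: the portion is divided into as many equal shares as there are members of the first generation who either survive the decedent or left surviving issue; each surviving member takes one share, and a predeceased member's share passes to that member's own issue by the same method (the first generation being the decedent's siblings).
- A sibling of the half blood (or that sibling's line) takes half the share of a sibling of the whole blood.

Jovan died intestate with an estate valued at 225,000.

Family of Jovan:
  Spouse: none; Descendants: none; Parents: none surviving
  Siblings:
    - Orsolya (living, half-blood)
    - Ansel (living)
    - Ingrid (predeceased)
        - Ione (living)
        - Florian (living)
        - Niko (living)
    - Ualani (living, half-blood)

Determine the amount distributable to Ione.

The entire 225,000 passes to the siblings and their issue.
Counting each half-blood sibling's line as half a unit, there are 3 units in 225,000, so one unit is 75,000. Whole-blood lines (Ansel and Ingrid) take 75,000 each; half-blood lines (Orsolya and Ualani) take 37,500 each.
Ingrid's share (75,000) is divided into 3 shares of 25,000: Ione, Florian, and Niko each take 25,000.

Ione receives 25,000.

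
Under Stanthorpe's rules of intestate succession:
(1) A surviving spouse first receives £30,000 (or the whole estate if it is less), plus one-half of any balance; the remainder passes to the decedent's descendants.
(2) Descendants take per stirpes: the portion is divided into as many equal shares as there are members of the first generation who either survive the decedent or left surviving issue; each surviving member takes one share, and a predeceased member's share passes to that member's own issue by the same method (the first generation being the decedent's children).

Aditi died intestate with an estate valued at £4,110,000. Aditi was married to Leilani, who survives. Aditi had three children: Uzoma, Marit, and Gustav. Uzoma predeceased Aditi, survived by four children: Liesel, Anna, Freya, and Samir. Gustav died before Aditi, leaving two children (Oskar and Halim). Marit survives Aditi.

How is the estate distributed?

Leilani: £2,070,000; Liesel: £170,000; Anna: £170,000; Freya: £170,000; Samir: £170,000; Marit: £680,000; Oskar: £340,000; Halim: £340,000

Leilani first takes £30,000, leaving a balance of £4,080,000. Leilani then takes one-half of the balance (£2,040,000), for a total of £2,070,000. The remaining £2,040,000 passes to the descendants.
The descendants' portion (£2,040,000) is divided into 3 shares of £680,000: Marit takes £680,000; Uzoma's £680,000 share passes to Uzoma's issue; Gustav's £680,000 share passes to Gustav's issue.
Uzoma's share (£680,000) is divided into 4 shares of £170,000: Liesel, Anna, Freya, and Samir each take £170,000.
Gustav's share (£680,000) is divided into 2 shares of £340,000: Oskar and Halim each take £340,000.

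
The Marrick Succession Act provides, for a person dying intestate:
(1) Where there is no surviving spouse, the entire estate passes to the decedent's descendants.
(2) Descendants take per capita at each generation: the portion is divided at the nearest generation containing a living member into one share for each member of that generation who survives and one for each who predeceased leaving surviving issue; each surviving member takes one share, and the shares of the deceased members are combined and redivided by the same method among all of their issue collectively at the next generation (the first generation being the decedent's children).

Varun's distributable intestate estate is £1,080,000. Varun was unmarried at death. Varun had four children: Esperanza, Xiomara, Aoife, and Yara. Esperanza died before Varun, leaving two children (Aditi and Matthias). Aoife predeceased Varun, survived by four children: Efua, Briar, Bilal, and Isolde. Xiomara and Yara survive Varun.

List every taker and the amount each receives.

The entire £1,080,000 passes to the descendants.
That amount (£1,080,000) is divided at the children's generation into 4 shares of £270,000. Xiomara and Yara each take £270,000. The 2 shares of the deceased (Esperanza and Aoife) are combined into a pool of £540,000.
That pool (£540,000) is divided at the grandchildren's generation equally among Aditi, Matthias, Efua, Briar, Bilal, and Isolde: £90,000 each.

Aditi: £90,000; Matthias: £90,000; Xiomara: £270,000; Efua: £90,000; Briar: £90,000; Bilal: £90,000; Isolde: £90,000; Yara: £270,000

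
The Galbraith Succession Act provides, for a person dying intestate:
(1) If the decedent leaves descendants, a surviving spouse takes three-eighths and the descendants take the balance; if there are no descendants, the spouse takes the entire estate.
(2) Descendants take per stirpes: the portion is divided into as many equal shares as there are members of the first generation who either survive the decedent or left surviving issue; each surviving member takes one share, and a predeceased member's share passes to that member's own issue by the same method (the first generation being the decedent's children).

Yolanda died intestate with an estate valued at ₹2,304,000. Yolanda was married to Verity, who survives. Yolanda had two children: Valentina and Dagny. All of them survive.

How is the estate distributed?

Verity takes three-eighths of ₹2,304,000 = ₹864,000. The remaining ₹1,440,000 passes to the descendants.
The descendants' portion (₹1,440,000) is divided into 2 shares of ₹720,000: Valentina and Dagny each take ₹720,000.

Verity: ₹864,000; Valentina: ₹720,000; Dagny: ₹720,000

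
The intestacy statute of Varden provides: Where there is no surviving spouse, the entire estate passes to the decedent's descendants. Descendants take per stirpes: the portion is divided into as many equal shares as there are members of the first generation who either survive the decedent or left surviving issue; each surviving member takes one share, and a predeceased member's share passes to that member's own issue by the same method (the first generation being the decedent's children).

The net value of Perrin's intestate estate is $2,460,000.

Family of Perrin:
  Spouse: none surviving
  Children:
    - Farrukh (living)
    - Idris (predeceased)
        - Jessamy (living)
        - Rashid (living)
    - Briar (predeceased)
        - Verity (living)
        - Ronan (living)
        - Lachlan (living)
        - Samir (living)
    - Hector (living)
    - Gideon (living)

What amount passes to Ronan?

The entire $2,460,000 passes to the descendants.
That amount ($2,460,000) is divided into 5 shares of $492,000: Farrukh, Hector, and Gideon each take $492,000; Idris's $492,000 share passes to Idris's issue; Briar's $492,000 share passes to Briar's issue.
Idris's share ($492,000) is divided into 2 shares of $246,000: Jessamy and Rashid each take $246,000.
Briar's share ($492,000) is divided into 4 shares of $123,000: Verity, Ronan, Lachlan, and Samir each take $123,000.

Ronan receives $123,000.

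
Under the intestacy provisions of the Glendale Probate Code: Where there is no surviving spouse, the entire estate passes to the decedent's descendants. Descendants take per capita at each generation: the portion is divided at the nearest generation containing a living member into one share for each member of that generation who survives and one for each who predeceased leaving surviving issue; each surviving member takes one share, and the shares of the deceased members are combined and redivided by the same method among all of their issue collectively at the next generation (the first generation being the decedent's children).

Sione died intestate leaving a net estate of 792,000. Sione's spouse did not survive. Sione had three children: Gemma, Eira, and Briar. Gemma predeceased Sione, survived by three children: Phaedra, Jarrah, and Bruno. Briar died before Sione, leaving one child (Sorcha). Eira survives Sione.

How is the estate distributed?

The entire 792,000 passes to the descendants.
That amount (792,000) is divided at the children's generation into 3 shares of 264,000. Eira takes 264,000. The 2 shares of the deceased (Gemma and Briar) are combined into a pool of 528,000.
That pool (528,000) is divided at the grandchildren's generation equally among Phaedra, Jarrah, Bruno, and Sorcha: 132,000 each.

Phaedra: 132,000; Jarrah: 132,000; Bruno: 132,000; Eira: 264,000; Sorcha: 132,000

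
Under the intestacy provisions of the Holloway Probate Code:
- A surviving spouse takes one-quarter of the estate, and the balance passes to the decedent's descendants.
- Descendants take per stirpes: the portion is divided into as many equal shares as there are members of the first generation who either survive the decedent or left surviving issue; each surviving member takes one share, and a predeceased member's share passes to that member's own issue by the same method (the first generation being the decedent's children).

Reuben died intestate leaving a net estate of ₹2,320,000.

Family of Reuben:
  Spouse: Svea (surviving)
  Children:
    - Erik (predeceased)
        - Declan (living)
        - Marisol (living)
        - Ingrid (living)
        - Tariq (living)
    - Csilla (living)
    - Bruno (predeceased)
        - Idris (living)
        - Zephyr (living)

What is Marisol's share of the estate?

Marisol receives ₹145,000.

Svea takes one-quarter of ₹2,320,000 = ₹580,000. The remaining ₹1,740,000 passes to the descendants.
The descendants' portion (₹1,740,000) is divided into 3 shares of ₹580,000: Csilla takes ₹580,000; Erik's ₹580,000 share passes to Erik's issue; Bruno's ₹580,000 share passes to Bruno's issue.
Erik's share (₹580,000) is divided into 4 shares of ₹145,000: Declan, Marisol, Ingrid, and Tariq each take ₹145,000.
Bruno's share (₹580,000) is divided into 2 shares of ₹290,000: Idris and Zephyr each take ₹290,000.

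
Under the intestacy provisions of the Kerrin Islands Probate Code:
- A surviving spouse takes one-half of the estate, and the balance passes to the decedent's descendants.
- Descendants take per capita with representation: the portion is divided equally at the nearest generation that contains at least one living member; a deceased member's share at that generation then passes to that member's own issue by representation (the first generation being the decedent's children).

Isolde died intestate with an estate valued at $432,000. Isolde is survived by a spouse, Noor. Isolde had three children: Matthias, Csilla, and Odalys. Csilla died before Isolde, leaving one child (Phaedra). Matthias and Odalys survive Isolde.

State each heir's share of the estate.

Noor: $216,000; Matthias: $72,000; Phaedra: $72,000; Odalys: $72,000

Noor takes one-half of $432,000 = $216,000. The remaining $216,000 passes to the descendants.
The descendants' portion ($216,000) is divided into 3 shares of $72,000: Matthias and Odalys each take $72,000; Csilla's $72,000 share passes to Csilla's issue.
Csilla's share ($72,000) passes entirely to Phaedra.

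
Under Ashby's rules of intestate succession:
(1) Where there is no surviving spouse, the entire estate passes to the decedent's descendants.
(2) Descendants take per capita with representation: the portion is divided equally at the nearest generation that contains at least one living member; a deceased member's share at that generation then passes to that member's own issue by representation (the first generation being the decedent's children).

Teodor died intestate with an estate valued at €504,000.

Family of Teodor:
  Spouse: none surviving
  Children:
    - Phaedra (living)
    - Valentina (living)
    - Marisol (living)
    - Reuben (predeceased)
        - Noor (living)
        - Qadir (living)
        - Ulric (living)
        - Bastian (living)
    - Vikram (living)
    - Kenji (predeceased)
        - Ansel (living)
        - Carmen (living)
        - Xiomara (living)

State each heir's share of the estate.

Phaedra: €84,000; Valentina: €84,000; Marisol: €84,000; Noor: €21,000; Qadir: €21,000; Ulric: €21,000; Bastian: €21,000; Vikram: €84,000; Ansel: €28,000; Carmen: €28,000; Xiomara: €28,000

The entire €504,000 passes to the descendants.
That amount (€504,000) is divided into 6 shares of €84,000: Phaedra, Valentina, Marisol, and Vikram each take €84,000; Reuben's €84,000 share passes to Reuben's issue; Kenji's €84,000 share passes to Kenji's issue.
Reuben's share (€84,000) is divided into 4 shares of €21,000: Noor, Qadir, Ulric, and Bastian each take €21,000.
Kenji's share (€84,000) is divided into 3 shares of €28,000: Ansel, Carmen, and Xiomara each take €28,000.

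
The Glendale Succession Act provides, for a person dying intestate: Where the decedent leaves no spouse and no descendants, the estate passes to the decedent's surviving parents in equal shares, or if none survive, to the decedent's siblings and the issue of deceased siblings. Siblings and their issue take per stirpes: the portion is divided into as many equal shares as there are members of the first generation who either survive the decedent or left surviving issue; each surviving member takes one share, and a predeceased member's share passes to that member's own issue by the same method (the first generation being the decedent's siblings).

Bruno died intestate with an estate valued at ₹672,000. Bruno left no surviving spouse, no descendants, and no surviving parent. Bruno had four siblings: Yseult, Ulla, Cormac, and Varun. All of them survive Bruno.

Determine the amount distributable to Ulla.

The entire ₹672,000 passes to the siblings and their issue.
That amount (₹672,000) is divided into 4 shares of ₹168,000: Yseult, Ulla, Cormac, and Varun each take ₹168,000.

Ulla receives ₹168,000.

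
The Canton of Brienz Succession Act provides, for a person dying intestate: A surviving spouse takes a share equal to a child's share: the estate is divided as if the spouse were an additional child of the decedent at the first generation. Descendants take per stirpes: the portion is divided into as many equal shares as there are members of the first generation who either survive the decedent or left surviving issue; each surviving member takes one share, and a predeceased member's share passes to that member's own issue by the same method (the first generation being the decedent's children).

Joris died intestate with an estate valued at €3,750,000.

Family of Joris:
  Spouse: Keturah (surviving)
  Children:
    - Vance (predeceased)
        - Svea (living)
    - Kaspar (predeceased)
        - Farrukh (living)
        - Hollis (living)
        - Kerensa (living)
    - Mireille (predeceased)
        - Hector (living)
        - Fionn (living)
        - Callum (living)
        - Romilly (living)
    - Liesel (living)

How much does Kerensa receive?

Kerensa receives €250,000.

The spouse counts as an additional share at the children's level, so there are 5 primary shares of €750,000. Keturah takes one such share (€750,000).
The children's combined portion (€3,000,000) is divided into 4 shares of €750,000: Liesel takes €750,000; Vance's €750,000 share passes to Vance's issue; Kaspar's €750,000 share passes to Kaspar's issue; Mireille's €750,000 share passes to Mireille's issue.
Vance's share (€750,000) passes entirely to Svea.
Kaspar's share (€750,000) is divided into 3 shares of €250,000: Farrukh, Hollis, and Kerensa each take €250,000.
Mireille's share (€750,000) is divided into 4 shares of €187,500: Hector, Fionn, Callum, and Romilly each take €187,500.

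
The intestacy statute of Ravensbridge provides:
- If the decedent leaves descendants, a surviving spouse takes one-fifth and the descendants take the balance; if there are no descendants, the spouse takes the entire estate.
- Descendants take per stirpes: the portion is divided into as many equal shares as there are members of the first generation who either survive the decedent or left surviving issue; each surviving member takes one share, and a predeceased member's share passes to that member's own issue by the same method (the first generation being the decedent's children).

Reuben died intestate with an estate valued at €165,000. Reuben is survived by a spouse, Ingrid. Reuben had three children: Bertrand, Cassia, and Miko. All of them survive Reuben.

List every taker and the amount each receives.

Ingrid: €33,000; Bertrand: €44,000; Cassia: €44,000; Miko: €44,000

Ingrid takes one-fifth of €165,000 = €33,000. The remaining €132,000 passes to the descendants.
The descendants' portion (€132,000) is divided into 3 shares of €44,000: Bertrand, Cassia, and Miko each take €44,000.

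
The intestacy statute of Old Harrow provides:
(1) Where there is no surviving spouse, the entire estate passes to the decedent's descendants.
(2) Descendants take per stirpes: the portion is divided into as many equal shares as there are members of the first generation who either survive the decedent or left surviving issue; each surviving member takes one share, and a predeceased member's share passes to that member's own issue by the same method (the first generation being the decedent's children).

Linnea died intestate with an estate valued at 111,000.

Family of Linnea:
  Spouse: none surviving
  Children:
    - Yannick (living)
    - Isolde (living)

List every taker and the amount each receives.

Yannick: 55,500; Isolde: 55,500

The entire 111,000 passes to the descendants.
That amount (111,000) is divided into 2 shares of 55,500: Yannick and Isolde each take 55,500.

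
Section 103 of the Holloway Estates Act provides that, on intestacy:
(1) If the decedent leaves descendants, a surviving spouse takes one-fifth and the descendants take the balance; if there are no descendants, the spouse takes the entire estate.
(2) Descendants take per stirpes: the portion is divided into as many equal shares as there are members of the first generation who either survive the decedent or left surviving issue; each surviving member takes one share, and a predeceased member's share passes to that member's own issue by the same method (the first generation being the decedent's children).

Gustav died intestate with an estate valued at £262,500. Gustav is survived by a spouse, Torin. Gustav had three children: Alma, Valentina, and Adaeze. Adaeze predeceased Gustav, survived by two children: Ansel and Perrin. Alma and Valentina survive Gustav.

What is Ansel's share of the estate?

Ansel receives £35,000.

Torin takes one-fifth of £262,500 = £52,500. The remaining £210,000 passes to the descendants.
The descendants' portion (£210,000) is divided into 3 shares of £70,000: Alma and Valentina each take £70,000; Adaeze's £70,000 share passes to Adaeze's issue.
Adaeze's share (£70,000) is divided into 2 shares of £35,000: Ansel and Perrin each take £35,000.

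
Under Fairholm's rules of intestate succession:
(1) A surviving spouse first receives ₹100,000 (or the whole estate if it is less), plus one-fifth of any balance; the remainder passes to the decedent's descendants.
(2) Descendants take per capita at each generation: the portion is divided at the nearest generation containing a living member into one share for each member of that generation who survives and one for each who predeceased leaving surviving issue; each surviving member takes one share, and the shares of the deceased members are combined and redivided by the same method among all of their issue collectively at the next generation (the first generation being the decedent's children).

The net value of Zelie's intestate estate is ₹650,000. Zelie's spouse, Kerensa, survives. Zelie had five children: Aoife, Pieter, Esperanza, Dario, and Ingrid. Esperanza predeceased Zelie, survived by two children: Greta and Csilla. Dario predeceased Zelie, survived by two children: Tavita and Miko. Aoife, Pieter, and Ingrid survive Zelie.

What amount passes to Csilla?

Kerensa first takes ₹100,000, leaving a balance of ₹550,000. Kerensa then takes one-fifth of the balance (₹110,000), for a total of ₹210,000. The remaining ₹440,000 passes to the descendants.
The descendants' portion (₹440,000) is divided at the children's generation into 5 shares of ₹88,000. Aoife, Pieter, and Ingrid each take ₹88,000. The 2 shares of the deceased (Esperanza and Dario) are combined into a pool of ₹176,000.
That pool (₹176,000) is divided at the grandchildren's generation equally among Greta, Csilla, Tavita, and Miko: ₹44,000 each.

Csilla receives ₹44,000.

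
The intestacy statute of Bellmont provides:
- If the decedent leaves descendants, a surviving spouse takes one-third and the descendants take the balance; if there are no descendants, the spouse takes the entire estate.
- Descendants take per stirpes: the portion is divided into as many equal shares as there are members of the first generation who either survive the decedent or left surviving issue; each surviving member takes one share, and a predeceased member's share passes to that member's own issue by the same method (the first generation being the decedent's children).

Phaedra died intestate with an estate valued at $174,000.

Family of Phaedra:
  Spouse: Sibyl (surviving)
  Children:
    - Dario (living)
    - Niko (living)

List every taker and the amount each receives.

Sibyl takes one-third of $174,000 = $58,000. The remaining $116,000 passes to the descendants.
The descendants' portion ($116,000) is divided into 2 shares of $58,000: Dario and Niko each take $58,000.

Sibyl: $58,000; Dario: $58,000; Niko: $58,000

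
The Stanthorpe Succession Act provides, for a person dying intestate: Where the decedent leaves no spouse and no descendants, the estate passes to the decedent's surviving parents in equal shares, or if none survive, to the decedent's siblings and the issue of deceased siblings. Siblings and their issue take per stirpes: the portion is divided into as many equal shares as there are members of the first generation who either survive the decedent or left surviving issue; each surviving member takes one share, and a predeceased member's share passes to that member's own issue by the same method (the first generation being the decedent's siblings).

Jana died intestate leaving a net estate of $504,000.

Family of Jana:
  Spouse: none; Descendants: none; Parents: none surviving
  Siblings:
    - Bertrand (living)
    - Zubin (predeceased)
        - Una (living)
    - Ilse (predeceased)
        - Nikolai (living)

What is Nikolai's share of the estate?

The entire $504,000 passes to the siblings and their issue.
That amount ($504,000) is divided into 3 shares of $168,000: Bertrand takes $168,000; Zubin's $168,000 share passes to Zubin's issue; Ilse's $168,000 share passes to Ilse's issue.
Zubin's share ($168,000) passes entirely to Una.
Ilse's share ($168,000) passes entirely to Nikolai.

Nikolai receives $168,000.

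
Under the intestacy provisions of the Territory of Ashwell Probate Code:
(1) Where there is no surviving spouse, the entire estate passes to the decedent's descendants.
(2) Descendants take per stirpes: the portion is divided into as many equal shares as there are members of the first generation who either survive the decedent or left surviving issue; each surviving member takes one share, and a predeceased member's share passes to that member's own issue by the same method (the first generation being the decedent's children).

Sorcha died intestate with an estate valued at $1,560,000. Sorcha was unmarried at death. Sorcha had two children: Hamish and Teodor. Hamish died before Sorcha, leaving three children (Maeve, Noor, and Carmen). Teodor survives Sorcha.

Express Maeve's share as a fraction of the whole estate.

Maeve receives 1/6 of the estate.

The entire $1,560,000 passes to the descendants.
That amount ($1,560,000) is divided into 2 shares of $780,000: Teodor takes $780,000; Hamish's $780,000 share passes to Hamish's issue.
Hamish's share ($780,000) is divided into 3 shares of $260,000: Maeve, Noor, and Carmen each take $260,000.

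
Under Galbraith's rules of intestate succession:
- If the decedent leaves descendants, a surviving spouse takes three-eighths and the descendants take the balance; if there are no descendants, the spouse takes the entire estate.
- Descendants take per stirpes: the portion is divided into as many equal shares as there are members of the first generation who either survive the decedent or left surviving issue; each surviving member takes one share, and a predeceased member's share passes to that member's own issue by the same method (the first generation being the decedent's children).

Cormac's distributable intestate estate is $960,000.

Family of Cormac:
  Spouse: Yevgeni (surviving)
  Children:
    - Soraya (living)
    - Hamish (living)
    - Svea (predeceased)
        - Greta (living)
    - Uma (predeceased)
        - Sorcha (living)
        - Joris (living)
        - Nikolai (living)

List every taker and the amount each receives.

Yevgeni takes three-eighths of $960,000 = $360,000. The remaining $600,000 passes to the descendants.
The descendants' portion ($600,000) is divided into 4 shares of $150,000: Soraya and Hamish each take $150,000; Svea's $150,000 share passes to Svea's issue; Uma's $150,000 share passes to Uma's issue.
Svea's share ($150,000) passes entirely to Greta.
Uma's share ($150,000) is divided into 3 shares of $50,000: Sorcha, Joris, and Nikolai each take $50,000.

Yevgeni: $360,000; Soraya: $150,000; Hamish: $150,000; Greta: $150,000; Sorcha: $50,000; Joris: $50,000; Nikolai: $50,000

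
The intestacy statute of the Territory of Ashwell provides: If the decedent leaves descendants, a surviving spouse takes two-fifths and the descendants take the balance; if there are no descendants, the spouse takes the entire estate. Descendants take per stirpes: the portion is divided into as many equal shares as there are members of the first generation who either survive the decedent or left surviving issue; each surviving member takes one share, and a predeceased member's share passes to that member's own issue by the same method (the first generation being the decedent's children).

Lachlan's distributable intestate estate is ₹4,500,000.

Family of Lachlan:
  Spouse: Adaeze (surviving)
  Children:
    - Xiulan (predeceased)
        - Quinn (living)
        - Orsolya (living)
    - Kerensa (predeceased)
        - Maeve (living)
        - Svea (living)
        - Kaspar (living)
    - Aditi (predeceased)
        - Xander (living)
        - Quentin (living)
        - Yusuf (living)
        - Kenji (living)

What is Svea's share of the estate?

Svea receives ₹300,000.

Adaeze takes two-fifths of ₹4,500,000 = ₹1,800,000. The remaining ₹2,700,000 passes to the descendants.
The descendants' portion (₹2,700,000) is divided into 3 shares of ₹900,000: Xiulan's ₹900,000 share passes to Xiulan's issue; Kerensa's ₹900,000 share passes to Kerensa's issue; Aditi's ₹900,000 share passes to Aditi's issue.
Xiulan's share (₹900,000) is divided into 2 shares of ₹450,000: Quinn and Orsolya each take ₹450,000.
Kerensa's share (₹900,000) is divided into 3 shares of ₹300,000: Maeve, Svea, and Kaspar each take ₹300,000.
Aditi's share (₹900,000) is divided into 4 shares of ₹225,000: Xander, Quentin, Yusuf, and Kenji each take ₹225,000.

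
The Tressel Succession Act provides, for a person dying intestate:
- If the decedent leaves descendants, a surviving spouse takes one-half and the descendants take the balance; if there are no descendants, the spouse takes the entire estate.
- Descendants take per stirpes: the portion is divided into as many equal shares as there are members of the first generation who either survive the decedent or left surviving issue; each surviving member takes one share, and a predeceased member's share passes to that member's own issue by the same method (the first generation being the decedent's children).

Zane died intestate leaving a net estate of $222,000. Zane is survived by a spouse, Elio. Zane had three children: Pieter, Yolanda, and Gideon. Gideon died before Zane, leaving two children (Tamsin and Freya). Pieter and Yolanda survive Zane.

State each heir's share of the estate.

Elio: $111,000; Pieter: $37,000; Yolanda: $37,000; Tamsin: $18,500; Freya: $18,500

Elio takes one-half of $222,000 = $111,000. The remaining $111,000 passes to the descendants.
The descendants' portion ($111,000) is divided into 3 shares of $37,000: Pieter and Yolanda each take $37,000; Gideon's $37,000 share passes to Gideon's issue.
Gideon's share ($37,000) is divided into 2 shares of $18,500: Tamsin and Freya each take $18,500.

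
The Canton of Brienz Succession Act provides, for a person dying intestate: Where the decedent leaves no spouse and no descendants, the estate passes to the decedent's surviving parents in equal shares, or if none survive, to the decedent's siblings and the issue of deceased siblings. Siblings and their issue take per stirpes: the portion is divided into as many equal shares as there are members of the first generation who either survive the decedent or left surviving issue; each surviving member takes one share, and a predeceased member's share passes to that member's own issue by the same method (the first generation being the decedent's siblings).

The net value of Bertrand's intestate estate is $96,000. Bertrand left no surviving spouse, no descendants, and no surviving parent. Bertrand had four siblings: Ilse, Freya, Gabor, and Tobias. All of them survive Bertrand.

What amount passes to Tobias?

Tobias receives $24,000.

The entire $96,000 passes to the siblings and their issue.
That amount ($96,000) is divided into 4 shares of $24,000: Ilse, Freya, Gabor, and Tobias each take $24,000.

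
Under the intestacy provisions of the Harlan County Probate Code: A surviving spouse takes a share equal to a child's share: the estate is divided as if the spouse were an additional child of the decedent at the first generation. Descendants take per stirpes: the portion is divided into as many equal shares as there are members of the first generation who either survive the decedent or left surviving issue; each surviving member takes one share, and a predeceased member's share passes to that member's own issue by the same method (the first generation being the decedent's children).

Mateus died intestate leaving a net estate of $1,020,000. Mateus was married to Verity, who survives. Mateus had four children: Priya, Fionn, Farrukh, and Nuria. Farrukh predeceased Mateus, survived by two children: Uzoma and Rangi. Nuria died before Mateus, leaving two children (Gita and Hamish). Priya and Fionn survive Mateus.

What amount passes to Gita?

Gita receives $102,000.

The spouse counts as an additional share at the children's level, so there are 5 primary shares of $204,000. Verity takes one such share ($204,000).
The children's combined portion ($816,000) is divided into 4 shares of $204,000: Priya and Fionn each take $204,000; Farrukh's $204,000 share passes to Farrukh's issue; Nuria's $204,000 share passes to Nuria's issue.
Farrukh's share ($204,000) is divided into 2 shares of $102,000: Uzoma and Rangi each take $102,000.
Nuria's share ($204,000) is divided into 2 shares of $102,000: Gita and Hamish each take $102,000.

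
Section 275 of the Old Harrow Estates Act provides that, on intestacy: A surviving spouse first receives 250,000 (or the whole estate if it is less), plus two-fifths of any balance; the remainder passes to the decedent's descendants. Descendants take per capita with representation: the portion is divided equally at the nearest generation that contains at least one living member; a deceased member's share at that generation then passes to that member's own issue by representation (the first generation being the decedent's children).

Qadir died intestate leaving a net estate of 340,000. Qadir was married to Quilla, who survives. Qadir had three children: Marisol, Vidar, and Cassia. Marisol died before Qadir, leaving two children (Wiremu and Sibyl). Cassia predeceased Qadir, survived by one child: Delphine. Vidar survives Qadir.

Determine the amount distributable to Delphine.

Delphine receives 18,000.

Quilla first takes 250,000, leaving a balance of 90,000. Quilla then takes two-fifths of the balance (36,000), for a total of 286,000. The remaining 54,000 passes to the descendants.
The descendants' portion (54,000) is divided into 3 shares of 18,000: Vidar takes 18,000; Marisol's 18,000 share passes to Marisol's issue; Cassia's 18,000 share passes to Cassia's issue.
Marisol's share (18,000) is divided into 2 shares of 9,000: Wiremu and Sibyl each take 9,000.
Cassia's share (18,000) passes entirely to Delphine.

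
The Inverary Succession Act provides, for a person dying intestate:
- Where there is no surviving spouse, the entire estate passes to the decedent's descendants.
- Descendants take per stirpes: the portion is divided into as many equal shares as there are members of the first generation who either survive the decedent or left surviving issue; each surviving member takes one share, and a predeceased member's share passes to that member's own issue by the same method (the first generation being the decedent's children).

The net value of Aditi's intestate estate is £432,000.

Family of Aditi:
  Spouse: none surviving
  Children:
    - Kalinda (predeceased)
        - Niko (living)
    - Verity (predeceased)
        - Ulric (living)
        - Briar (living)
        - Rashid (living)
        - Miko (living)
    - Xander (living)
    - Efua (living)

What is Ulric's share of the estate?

Ulric receives £27,000.

The entire £432,000 passes to the descendants.
That amount (£432,000) is divided into 4 shares of £108,000: Xander and Efua each take £108,000; Kalinda's £108,000 share passes to Kalinda's issue; Verity's £108,000 share passes to Verity's issue.
Kalinda's share (£108,000) passes entirely to Niko.
Verity's share (£108,000) is divided into 4 shares of £27,000: Ulric, Briar, Rashid, and Miko each take £27,000.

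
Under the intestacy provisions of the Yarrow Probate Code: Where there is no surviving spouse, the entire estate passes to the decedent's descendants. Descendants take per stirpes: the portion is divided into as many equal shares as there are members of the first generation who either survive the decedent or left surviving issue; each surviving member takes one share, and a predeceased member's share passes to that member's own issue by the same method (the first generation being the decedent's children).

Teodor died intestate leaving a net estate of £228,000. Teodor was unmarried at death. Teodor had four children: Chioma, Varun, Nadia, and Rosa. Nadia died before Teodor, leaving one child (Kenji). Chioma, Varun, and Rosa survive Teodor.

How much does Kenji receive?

Kenji receives £57,000.

The entire £228,000 passes to the descendants.
That amount (£228,000) is divided into 4 shares of £57,000: Chioma, Varun, and Rosa each take £57,000; Nadia's £57,000 share passes to Nadia's issue.
Nadia's share (£57,000) passes entirely to Kenji.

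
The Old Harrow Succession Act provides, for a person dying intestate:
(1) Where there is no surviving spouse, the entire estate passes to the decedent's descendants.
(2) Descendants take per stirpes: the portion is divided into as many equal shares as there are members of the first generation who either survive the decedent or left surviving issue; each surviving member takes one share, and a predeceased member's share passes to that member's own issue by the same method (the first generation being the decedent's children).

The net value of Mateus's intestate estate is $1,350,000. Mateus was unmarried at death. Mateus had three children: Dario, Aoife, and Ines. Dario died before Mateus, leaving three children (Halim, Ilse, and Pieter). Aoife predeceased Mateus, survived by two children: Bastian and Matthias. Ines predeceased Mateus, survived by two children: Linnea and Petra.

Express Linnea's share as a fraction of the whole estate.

Linnea receives 1/6 of the estate.

The entire $1,350,000 passes to the descendants.
That amount ($1,350,000) is divided into 3 shares of $450,000: Dario's $450,000 share passes to Dario's issue; Aoife's $450,000 share passes to Aoife's issue; Ines's $450,000 share passes to Ines's issue.
Dario's share ($450,000) is divided into 3 shares of $150,000: Halim, Ilse, and Pieter each take $150,000.
Aoife's share ($450,000) is divided into 2 shares of $225,000: Bastian and Matthias each take $225,000.
Ines's share ($450,000) is divided into 2 shares of $225,000: Linnea and Petra each take $225,000.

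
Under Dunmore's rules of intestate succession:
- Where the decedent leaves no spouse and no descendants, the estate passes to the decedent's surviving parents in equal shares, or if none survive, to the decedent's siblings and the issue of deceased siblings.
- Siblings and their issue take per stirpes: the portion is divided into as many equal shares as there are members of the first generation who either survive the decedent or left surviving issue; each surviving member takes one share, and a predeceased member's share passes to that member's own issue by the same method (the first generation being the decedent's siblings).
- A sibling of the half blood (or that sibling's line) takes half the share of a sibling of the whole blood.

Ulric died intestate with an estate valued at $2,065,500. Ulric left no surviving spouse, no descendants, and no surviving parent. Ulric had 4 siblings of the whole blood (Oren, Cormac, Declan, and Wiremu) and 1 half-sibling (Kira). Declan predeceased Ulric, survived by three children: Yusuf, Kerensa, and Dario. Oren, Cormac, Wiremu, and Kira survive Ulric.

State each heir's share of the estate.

The entire $2,065,500 passes to the siblings and their issue.
Counting each half-blood sibling's line as half a unit, there are 9/2 units in $2,065,500, so one unit is $459,000. Whole-blood lines (Oren, Cormac, Declan, and Wiremu) take $459,000 each; half-blood lines (Kira) take $229,500 each.
Declan's share ($459,000) is divided into 3 shares of $153,000: Yusuf, Kerensa, and Dario each take $153,000.

Oren: $459,000; Cormac: $459,000; Yusuf: $153,000; Kerensa: $153,000; Dario: $153,000; Wiremu: $459,000; Kira: $229,500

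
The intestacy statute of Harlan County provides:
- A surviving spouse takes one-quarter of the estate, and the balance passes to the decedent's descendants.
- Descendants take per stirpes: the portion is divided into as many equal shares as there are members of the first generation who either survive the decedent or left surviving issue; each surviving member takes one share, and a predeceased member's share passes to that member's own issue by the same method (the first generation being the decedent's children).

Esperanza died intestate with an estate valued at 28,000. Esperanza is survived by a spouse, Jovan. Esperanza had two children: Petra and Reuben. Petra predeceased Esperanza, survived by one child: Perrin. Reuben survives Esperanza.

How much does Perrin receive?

Jovan takes one-quarter of 28,000 = 7,000. The remaining 21,000 passes to the descendants.
The descendants' portion (21,000) is divided into 2 shares of 10,500: Reuben takes 10,500; Petra's 10,500 share passes to Petra's issue.
Petra's share (10,500) passes entirely to Perrin.

Perrin receives 10,500.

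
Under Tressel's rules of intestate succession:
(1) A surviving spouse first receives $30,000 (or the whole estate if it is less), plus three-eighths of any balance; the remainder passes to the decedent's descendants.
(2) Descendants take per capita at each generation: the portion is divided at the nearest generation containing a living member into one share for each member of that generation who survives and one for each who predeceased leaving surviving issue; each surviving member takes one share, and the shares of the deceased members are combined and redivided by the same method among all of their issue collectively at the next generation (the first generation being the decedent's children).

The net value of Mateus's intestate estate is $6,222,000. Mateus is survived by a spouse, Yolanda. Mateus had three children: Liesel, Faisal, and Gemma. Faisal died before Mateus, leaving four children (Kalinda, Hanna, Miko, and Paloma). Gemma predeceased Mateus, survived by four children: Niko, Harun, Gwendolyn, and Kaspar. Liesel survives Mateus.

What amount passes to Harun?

Yolanda first takes $30,000, leaving a balance of $6,192,000. Yolanda then takes three-eighths of the balance ($2,322,000), for a total of $2,352,000. The remaining $3,870,000 passes to the descendants.
The descendants' portion ($3,870,000) is divided at the children's generation into 3 shares of $1,290,000. Liesel takes $1,290,000. The 2 shares of the deceased (Faisal and Gemma) are combined into a pool of $2,580,000.
That pool ($2,580,000) is divided at the grandchildren's generation equally among Kalinda, Hanna, Miko, Paloma, Niko, Harun, Gwendolyn, and Kaspar: $322,500 each.

Harun receives $322,500.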